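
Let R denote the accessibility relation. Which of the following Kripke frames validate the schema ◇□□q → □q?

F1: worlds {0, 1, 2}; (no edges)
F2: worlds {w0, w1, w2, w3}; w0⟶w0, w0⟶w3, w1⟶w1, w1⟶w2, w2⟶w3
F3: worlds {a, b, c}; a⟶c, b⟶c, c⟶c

The schema corresponds to a generalized confluence (Geach) condition: ∀x ∀y ∀z ((xRy ∧ xRz) → ∃w (yR²w ∧ z = w)).
F1: ✓.
F2: fails — w0Rw3, w0Rw0 but no w with w3R²w and w0=w.
F3: ✓.
Valid on: F1, F3.

F1, F3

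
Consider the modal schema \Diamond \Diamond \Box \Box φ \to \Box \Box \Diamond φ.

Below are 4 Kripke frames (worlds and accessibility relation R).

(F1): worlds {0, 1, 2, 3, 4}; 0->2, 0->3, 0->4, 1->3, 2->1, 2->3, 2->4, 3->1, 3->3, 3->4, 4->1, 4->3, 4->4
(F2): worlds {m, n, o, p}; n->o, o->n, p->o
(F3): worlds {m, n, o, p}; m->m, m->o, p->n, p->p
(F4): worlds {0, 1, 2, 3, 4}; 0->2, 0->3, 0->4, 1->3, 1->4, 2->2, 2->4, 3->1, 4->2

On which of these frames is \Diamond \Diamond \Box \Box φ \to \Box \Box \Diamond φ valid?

This is the axiom for a generalized confluence (Geach) condition; its first-order frame correspondent is \forall x \forall y \forall z ((x R^2 y \wedge x R^2 z) \to \exists w (y R^2 w \wedge zRw)).
(F1): holds.
(F2): fails — nR²n, nR²n but no w with nR²w and nRw.
(F3): fails — mR²m, mR²o but no w with mR²w and oRw.
(F4): fails — 0R²1, 0R²1 but no w with 1R²w and 1Rw.

(F1)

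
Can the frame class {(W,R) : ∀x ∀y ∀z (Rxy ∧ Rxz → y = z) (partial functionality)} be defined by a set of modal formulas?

This is a Sahlqvist condition; the CD axiom ◇q → □q defines it.

Yes, by ◇q → □q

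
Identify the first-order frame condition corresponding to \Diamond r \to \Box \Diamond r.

Suppose ◇r→□◇r is valid. Take Rxy, Rxz and set V(r)={y}. Then ◇r at x, so □◇r at x, so ◇r at z, so some w with Rzw has r; w=y, i.e. Rzy. By symmetry of the argument, Ryz.
Conversely, any frame satisfying \forall x \forall y \forall z (Rxy \wedge Rxz \to Ryz) validates the schema.
Frame condition: \forall x \forall y \forall z (Rxy \wedge Rxz \to Ryz).

The Euclidean property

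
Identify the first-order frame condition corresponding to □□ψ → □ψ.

Suppose □□ψ→□ψ is valid. Take Rxy and set V(ψ)={w : xR²w}. Then □□ψ at x, so □ψ at x, so ψ at y, i.e. ∃z(Rxz∧Rzy).
Conversely, on a frame with density the schema holds at every world under every valuation.
Frame condition: ∀x ∀y (Rxy → ∃z (Rxz ∧ Rzy)).

Density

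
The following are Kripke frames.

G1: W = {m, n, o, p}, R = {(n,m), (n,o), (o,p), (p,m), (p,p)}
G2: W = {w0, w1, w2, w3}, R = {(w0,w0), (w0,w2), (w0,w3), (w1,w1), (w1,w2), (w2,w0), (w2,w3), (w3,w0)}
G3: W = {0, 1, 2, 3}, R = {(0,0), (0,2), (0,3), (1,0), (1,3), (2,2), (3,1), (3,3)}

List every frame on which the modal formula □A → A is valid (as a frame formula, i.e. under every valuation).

This is the axiom for reflexivity; its first-order frame correspondent is ∀x Rxx.
G1: fails — world m does not see itself.
G2: fails — world w2 does not see itself.
G3: fails — world 1 does not see itself.

none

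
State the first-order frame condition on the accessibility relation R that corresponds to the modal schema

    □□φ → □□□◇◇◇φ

This is a Sahlqvist (Geach-type) schema ◇^0□^2φ → □^3◇^3φ.
First-order correspondent: ∀x ∀z (xR³z → ∃w (xR²w ∧ zR³w)).

∀x ∀z (xR³z → ∃w (xR²w ∧ zR³w))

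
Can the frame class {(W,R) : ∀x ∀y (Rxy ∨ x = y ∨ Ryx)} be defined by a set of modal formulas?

Not modally definable

Any modally definable frame class is closed under disjoint unions.
Take 2 disjoint single-world reflexive frames: each is trivially connected, but their disjoint union has 2 worlds with no edge between distinct components, so it is not connected.
Hence connectedness of R is not modally definable.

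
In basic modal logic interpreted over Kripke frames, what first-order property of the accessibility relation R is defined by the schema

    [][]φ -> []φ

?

density: forall x forall y (Rxy -> exists z (Rxz & Rzy))

Suppose □□φ→□φ is valid. Take Rxy and set V(φ)={w : xR²w}. Then □□φ at x, so □φ at x, so φ at y, i.e. ∃z(Rxz∧Rzy).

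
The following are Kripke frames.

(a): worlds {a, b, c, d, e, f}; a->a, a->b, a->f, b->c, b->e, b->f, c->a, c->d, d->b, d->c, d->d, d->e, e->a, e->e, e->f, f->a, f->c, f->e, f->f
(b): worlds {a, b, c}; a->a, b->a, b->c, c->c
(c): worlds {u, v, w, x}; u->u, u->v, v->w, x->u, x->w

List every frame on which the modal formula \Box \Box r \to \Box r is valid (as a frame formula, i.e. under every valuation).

The schema corresponds to density: \forall x \forall y (Rxy \to \exists z (Rxz \wedge Rzy)).
(a): satisfies the condition.
(b): satisfies the condition.
(c): fails — Rxw but no z with Rxz and Rzw.

(a), (b)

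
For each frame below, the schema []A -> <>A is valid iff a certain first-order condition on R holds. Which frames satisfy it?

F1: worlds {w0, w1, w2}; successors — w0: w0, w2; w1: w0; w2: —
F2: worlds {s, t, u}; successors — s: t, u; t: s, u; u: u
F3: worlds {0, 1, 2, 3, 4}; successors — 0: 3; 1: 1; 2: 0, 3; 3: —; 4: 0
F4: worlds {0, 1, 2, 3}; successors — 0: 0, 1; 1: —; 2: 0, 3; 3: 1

F2

The schema corresponds to seriality: forall x exists y Rxy.
F1: fails — world w2 has no successor.
F2: satisfies the condition.
F3: fails — world 3 has no successor.
F4: fails — world 1 has no successor.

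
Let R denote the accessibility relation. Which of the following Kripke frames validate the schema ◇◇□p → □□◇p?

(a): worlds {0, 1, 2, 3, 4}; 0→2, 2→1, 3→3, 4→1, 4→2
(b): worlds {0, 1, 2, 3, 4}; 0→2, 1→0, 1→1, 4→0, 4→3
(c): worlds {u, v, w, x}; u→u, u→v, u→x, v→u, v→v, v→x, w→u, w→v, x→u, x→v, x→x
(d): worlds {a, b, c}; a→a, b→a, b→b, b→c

(c)

This is the axiom for a generalized confluence (Geach) condition; its first-order frame correspondent is ∀x ∀y ∀z ((xR²y ∧ xR²z) → ∃w (yRw ∧ zRw)).
(a): fails — 0R²1, 0R²1 but no w with 1Rw and 1Rw.
(b): fails — 1R²0, 1R²1 but no w with 0Rw and 1Rw.
(c): condition met.
(d): fails — bR²a, bR²c but no w with aRw and cRw.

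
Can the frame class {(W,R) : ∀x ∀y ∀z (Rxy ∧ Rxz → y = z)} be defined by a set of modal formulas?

Yes, by ◇p → □p

The condition is partial functionality. A defining modal formula is ◇p → □p.
Suppose ◇p→□p is valid. Take Rxy, Rxz and set V(p)={y}. Then ◇p at x, so □p at x, so p at z, i.e. z=y.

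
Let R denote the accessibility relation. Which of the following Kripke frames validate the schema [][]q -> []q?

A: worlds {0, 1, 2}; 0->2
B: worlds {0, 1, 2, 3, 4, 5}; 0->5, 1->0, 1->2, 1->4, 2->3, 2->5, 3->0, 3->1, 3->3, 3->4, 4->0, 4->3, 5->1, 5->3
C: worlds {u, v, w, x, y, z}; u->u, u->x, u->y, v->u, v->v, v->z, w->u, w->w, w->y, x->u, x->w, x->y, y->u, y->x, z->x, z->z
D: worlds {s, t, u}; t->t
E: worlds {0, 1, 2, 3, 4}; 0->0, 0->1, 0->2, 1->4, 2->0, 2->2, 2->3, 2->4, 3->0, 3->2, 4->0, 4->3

C, D

The schema corresponds to density: forall x forall y (Rxy -> exists z (Rxz & Rzy)).
A: fails — R02 but no z with R0z and Rz2.
B: fails — R12 but no z with R1z and Rz2.
C: ✓.
D: ✓.
E: fails — R43 but no z with R4z and Rz3.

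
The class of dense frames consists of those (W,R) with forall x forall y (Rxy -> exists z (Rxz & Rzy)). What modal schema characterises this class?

□□ψ → □ψ

A defining formula is □□ψ → □ψ (the C4 axiom).
Suppose □□ψ→□ψ is valid. Take Rxy and set V(ψ)={w : xR²w}. Then □□ψ at x, so □ψ at x, so ψ at y, i.e. ∃z(Rxz∧Rzy).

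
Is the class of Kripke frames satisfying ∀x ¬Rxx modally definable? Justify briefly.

Not modally definable

Modal frame validity is preserved under surjective bounded morphisms.
The 3-cycle (worlds 0,1,2 with 0→1→2→0) is irreflexive, and the map sending every world to a single reflexive point • is a surjective bounded morphism (forth: every edge maps to (•,•); back: every world has a successor). So any modal formula valid on the 3-cycle is also valid on the reflexive point, which is not irreflexive.
So no modal formula (or set of formulas) defines exactly the irreflexive frames.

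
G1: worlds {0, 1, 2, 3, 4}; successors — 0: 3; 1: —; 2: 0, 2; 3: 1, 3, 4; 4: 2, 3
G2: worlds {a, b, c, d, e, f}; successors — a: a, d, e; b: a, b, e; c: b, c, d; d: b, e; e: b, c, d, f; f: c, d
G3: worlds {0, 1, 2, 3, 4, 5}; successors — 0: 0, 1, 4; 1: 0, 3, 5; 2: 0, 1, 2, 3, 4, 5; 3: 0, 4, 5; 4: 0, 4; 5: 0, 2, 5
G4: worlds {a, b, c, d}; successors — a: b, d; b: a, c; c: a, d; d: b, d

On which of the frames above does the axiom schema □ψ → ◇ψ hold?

G2, G3, G4

This is the axiom for seriality; its first-order frame correspondent is ∀x ∃y Rxy.
G1: fails — world 1 has no successor.
G2: condition met.
G3: condition met.
G4: condition met.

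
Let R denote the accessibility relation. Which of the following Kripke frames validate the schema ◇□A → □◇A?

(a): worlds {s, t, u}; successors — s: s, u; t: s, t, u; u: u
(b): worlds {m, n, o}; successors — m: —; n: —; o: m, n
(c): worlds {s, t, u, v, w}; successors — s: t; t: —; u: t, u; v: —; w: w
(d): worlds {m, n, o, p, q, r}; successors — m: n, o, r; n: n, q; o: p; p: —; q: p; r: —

Frame correspondent (Sahlqvist): ∀x ∀y ∀z (Rxy ∧ Rxz → ∃w (Ryw ∧ Rzw)) — i.e. convergence.
(a): ✓.
(b): fails — Rom and Rom but m and m have no common successor.
(c): fails — Rst and Rst but t and t have no common successor.
(d): fails — Rmr and Rmr but r and r have no common successor.

(a)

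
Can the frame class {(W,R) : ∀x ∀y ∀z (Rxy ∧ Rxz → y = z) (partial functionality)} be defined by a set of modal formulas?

Yes — defined by ◇r → □r

The condition is partial functionality. A defining modal formula is ◇r → □r.
Suppose ◇r→□r is valid. Take Rxy, Rxz and set V(r)={y}. Then ◇r at x, so □r at x, so r at z, i.e. z=y.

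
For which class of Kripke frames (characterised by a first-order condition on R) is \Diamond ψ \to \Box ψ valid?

Suppose ◇ψ→□ψ is valid. Take Rxy, Rxz and set V(ψ)={y}. Then ◇ψ at x, so □ψ at x, so ψ at z, i.e. z=y.
Conversely, on a frame with partial functionality the schema holds at every world under every valuation.
Frame condition: \forall x \forall y \forall z (Rxy \wedge Rxz \to y = z).

partial functionality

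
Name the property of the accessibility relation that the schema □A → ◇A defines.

Suppose □A→◇A is valid. At any x set V(A)=W. Then □A at x, so ◇A at x, so x has a successor.

seriality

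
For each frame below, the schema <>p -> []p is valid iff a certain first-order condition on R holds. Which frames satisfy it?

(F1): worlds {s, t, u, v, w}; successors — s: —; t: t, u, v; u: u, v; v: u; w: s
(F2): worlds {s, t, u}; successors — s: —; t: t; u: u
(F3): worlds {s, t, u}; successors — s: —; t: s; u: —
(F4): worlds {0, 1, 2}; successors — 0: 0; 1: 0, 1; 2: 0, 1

The schema corresponds to partial functionality: forall x forall y forall z (Rxy & Rxz -> y = z).
(F1): fails — t sees both t and u.
(F2): holds.
(F3): holds.
(F4): fails — 1 sees both 0 and 1.

(F2), (F3)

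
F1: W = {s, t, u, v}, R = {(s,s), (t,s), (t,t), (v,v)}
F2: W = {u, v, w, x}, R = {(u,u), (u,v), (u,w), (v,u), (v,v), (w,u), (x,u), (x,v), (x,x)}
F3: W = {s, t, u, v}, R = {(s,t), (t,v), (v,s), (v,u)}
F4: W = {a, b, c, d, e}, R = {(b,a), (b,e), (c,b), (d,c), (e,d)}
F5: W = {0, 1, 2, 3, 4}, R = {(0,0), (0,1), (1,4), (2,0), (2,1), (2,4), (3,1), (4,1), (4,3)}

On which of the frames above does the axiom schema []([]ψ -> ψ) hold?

F1

This is the axiom for shift-reflexivity; its first-order frame correspondent is forall x forall y (Rxy -> Ryy).
F1: ✓.
F2: fails — Ruw but not Rww.
F3: fails — Rvu but not Ruu.
F4: fails — Rdc but not Rcc.
F5: fails — R31 but not R11.
Valid on: F1.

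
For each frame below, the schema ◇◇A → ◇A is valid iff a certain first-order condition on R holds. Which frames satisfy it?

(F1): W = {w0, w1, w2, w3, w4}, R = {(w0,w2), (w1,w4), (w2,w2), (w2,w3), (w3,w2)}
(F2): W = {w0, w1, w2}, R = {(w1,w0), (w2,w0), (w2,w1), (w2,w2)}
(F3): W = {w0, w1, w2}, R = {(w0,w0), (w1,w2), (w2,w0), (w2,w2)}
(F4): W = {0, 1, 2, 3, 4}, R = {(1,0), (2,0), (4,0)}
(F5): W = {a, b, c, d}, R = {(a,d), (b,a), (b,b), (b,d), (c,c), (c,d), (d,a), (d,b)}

(F2), (F4)

Frame correspondent (Sahlqvist): ∀x ∀y ∀z (Rxy ∧ Ryz → Rxz) — i.e. transitivity.
(F1): fails — Rw3w2 and Rw2w3 but not Rw3w3.
(F2): holds.
(F3): fails — Rw1w2 and Rw2w0 but not Rw1w0.
(F4): holds.
(F5): fails — Rcd and Rdb but not Rcb.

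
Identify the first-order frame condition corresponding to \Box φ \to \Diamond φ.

This is the D axiom.
Its frame correspondent is seriality — \forall x \exists y Rxy.

Seriality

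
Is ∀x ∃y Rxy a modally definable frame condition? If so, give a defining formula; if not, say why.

The condition is seriality. A defining modal formula is □p → ◇p.
Suppose □p→◇p is valid. At any x set V(p)=W. Then □p at x, so ◇p at x, so x has a successor.

Yes, by □p → ◇p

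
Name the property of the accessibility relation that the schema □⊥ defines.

This is the Ver axiom.
Its frame correspondent is emptiness of R — ∀x ∀y ¬Rxy.

Emptiness of R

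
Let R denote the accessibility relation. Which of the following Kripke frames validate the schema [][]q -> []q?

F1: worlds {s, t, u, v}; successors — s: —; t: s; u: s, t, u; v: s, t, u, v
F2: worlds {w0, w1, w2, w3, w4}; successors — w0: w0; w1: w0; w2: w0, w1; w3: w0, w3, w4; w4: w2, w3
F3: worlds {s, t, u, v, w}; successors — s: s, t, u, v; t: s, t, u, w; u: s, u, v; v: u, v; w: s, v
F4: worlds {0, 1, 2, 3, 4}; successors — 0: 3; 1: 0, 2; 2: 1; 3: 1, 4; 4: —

F3

Frame correspondent (Sahlqvist): forall x forall y (Rxy -> exists z (Rxz & Rzy)) — i.e. density.
F1: fails — Rts but no z with Rtz and Rzs.
F2: fails — Rw4w2 but no z with Rw4z and Rzw2.
F3: ✓.
F4: fails — R10 but no z with R1z and Rz0.
Valid on: F3.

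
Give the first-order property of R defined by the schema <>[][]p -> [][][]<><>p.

This is a Sahlqvist (Geach-type) schema ◇^1□^2p → □^3◇^2p.
Minimal-valuation argument: fix x; take any y with xR^1y and any z with xR^3z. Set V(p) to the set of worlds R-reachable from y in exactly 2 steps. Then □^2p holds at y, so the antecedent holds at x; validity forces ◇^2p at z, giving a w with zR^2w and yR^2w.
First-order correspondent: forall x forall y forall z ((xRy & x R^3 z) -> exists w (y R^2 w & z R^2 w)).

forall x forall y forall z ((xRy & x R^3 z) -> exists w (y R^2 w & z R^2 w))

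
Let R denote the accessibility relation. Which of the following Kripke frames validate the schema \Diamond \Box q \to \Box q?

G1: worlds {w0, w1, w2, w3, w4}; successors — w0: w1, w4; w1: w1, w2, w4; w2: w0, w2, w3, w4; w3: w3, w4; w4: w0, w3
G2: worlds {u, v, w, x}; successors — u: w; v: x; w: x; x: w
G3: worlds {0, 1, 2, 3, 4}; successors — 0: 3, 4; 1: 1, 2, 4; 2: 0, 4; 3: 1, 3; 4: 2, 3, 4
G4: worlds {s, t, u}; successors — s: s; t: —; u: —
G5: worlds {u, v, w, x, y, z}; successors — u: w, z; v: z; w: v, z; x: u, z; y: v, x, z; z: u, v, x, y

The schema corresponds to the Euclidean property: \forall x \forall y \forall z (Rxy \wedge Rxz \to Ryz).
G1: fails — Rw0w4 and Rw0w4 but not Rw4w4.
G2: fails — Ruw and Ruw but not Rww.
G3: fails — R03 and R04 but not R34.
G4: ✓.
G5: fails — Ruz and Ruz but not Rzz.

G4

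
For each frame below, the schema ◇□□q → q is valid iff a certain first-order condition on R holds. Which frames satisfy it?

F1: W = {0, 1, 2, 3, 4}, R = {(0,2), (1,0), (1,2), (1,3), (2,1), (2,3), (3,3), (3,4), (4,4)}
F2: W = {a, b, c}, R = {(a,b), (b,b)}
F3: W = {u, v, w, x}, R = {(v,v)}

F3

Frame correspondent (Sahlqvist): ∀x ∀y (xRy → ∃w (yR²w ∧ x = w)) — i.e. a generalized confluence (Geach) condition.
F1: fails — 1R2 but no w with 2R²w and 1=w.
F2: fails — aRb but no w with bR²w and a=w.
F3: satisfies the condition.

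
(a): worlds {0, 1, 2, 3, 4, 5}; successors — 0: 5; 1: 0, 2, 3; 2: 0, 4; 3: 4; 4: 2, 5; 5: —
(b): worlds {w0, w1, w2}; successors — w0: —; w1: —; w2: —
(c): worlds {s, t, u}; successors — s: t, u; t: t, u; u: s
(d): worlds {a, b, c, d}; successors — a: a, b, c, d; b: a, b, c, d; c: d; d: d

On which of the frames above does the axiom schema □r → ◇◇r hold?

(d)

Frame correspondent (Sahlqvist): ∀x ∃w (xRw ∧ xR²w) — i.e. a generalized confluence (Geach) condition.
(a): fails — at 0 but no w with 0Rw and 0R²w.
(b): fails — at w0 but no w with w0Rw and w0R²w.
(c): fails — at u but no w with uRw and uR²w.
(d): ✓.
Valid on: (d).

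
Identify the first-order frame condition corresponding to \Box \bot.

emptiness of R: \forall x \forall y \neg Rxy

□⊥ is valid iff no world has any successor (otherwise □⊥ fails at any world with one).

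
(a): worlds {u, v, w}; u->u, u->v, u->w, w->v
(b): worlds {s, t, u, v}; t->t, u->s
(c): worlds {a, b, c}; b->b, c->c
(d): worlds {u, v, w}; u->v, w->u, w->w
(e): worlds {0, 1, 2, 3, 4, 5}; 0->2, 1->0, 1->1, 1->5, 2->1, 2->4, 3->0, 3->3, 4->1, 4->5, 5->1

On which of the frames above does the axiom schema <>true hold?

This is the axiom for seriality; its first-order frame correspondent is forall x exists y Rxy.
(a): fails — world v has no successor.
(b): fails — world s has no successor.
(c): fails — world a has no successor.
(d): fails — world v has no successor.
(e): ✓.
Valid on: (e).

(e)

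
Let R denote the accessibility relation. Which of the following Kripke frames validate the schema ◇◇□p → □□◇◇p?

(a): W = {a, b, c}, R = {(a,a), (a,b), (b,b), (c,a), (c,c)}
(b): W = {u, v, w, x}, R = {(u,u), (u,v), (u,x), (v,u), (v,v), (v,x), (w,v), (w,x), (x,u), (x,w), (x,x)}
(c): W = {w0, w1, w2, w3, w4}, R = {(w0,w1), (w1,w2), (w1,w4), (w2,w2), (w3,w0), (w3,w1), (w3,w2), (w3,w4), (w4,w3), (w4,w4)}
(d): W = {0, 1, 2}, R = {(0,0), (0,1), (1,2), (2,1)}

Frame correspondent (Sahlqvist): ∀x ∀y ∀z ((xR²y ∧ xR²z) → ∃w (yRw ∧ zR²w)) — i.e. a generalized confluence (Geach) condition.
(a): fails — cR²c, cR²b but no w with cRw and bR²w.
(b): satisfies the condition.
(c): fails — w0R²w4, w0R²w2 but no w with w4Rw and w2R²w.
(d): fails — 0R²0, 0R²2 but no w with 0Rw and 2R²w.
Valid on: (b).

(b)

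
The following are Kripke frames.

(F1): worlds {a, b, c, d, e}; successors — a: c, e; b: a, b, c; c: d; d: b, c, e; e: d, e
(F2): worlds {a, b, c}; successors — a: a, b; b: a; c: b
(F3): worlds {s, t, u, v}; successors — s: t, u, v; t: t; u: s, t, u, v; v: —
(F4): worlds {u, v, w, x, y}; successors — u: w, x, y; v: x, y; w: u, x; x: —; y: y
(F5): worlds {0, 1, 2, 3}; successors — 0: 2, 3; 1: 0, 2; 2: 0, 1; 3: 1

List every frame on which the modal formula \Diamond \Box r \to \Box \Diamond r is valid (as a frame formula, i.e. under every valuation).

(F2)

Frame correspondent (Sahlqvist): \forall x \forall y \forall z (Rxy \wedge Rxz \to \exists w (Ryw \wedge Rzw)) — i.e. convergence.
(F1): fails — Rbc and Rbb but c and b have no common successor.
(F2): holds.
(F3): fails — Rsv and Rsv but v and v have no common successor.
(F4): fails — Ruw and Rux but w and x have no common successor.
(F5): fails — R10 and R12 but 0 and 2 have no common successor.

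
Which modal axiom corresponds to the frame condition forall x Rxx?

The condition is reflexivity. The T schema □q → q defines it.
Suppose □q→q is valid. At any x set V(q)={w : Rxw}. Then □q holds at x, so q holds at x, i.e. Rxx.

□q → q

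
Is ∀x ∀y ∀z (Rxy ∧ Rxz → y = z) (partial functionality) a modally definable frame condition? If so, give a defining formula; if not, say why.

This is a Sahlqvist condition; the CD axiom ◇q → □q defines it.

Definable; ◇q → □q defines it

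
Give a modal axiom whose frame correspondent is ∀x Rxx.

This is reflexivity; the standard corresponding axiom is T: □ψ → ψ.
Suppose □ψ→ψ is valid. At any x set V(ψ)={w : Rxw}. Then □ψ holds at x, so ψ holds at x, i.e. Rxx.

□ψ → ψ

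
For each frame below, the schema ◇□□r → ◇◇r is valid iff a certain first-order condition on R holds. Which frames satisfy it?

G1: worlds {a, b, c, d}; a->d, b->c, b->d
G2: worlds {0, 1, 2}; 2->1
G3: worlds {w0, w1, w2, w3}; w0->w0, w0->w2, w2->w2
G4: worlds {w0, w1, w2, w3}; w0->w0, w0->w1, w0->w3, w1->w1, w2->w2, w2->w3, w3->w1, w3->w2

Frame correspondent (Sahlqvist): ∀x ∀y (xRy → ∃w (yR²w ∧ xR²w)) — i.e. a generalized confluence (Geach) condition.
G1: fails — aRd but no w with dR²w and aR²w.
G2: fails — 2R1 but no w with 1R²w and 2R²w.
G3: holds.
G4: holds.
Valid on: G3, G4.

G3, G4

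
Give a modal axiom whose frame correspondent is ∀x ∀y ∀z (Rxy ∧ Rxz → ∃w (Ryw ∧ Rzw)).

A defining formula is ◇□s → □◇s (the .2 axiom).
Suppose ◇□s→□◇s is valid. Take Rxy, Rxz and set V(s)={w : Ryw}. Then □s at y so ◇□s at x, so □◇s at x, so ◇s at z, giving w with Rzw and Ryw.

◇□s → □◇s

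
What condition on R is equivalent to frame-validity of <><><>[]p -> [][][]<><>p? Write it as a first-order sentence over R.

forall x forall y forall z ((x R^3 y & x R^3 z) -> exists w (yRw & z R^2 w))

This is a Sahlqvist (Geach-type) schema ◇^3□^1p → □^3◇^2p.
Minimal-valuation argument: fix x; take any y with xR^3y and any z with xR^3z. Set V(p) to the set of worlds R-reachable from y in exactly 1 step. Then □^1p holds at y, so the antecedent holds at x; validity forces ◇^2p at z, giving a w with zR^2w and yR^1w.
First-order correspondent: forall x forall y forall z ((x R^3 y & x R^3 z) -> exists w (yRw & z R^2 w)).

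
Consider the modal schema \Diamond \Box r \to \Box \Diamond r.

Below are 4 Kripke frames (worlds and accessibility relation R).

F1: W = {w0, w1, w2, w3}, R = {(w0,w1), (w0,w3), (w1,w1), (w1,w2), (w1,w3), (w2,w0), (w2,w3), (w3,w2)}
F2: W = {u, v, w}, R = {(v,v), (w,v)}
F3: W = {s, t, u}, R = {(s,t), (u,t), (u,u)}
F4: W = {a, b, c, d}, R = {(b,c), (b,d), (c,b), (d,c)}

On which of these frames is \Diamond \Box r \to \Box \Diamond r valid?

F2

The schema corresponds to convergence: \forall x \forall y \forall z (Rxy \wedge Rxz \to \exists w (Ryw \wedge Rzw)).
F1: fails — Rw1w2 and Rw1w3 but w2 and w3 have no common successor.
F2: ✓.
F3: fails — Rst and Rst but t and t have no common successor.
F4: fails — Rbc and Rbd but c and d have no common successor.
Valid on: F2.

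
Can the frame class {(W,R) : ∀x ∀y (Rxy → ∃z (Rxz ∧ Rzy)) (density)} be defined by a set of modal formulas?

Yes: it is density, defined by the C4 schema □□p → □p.

Yes — defined by □□p → □p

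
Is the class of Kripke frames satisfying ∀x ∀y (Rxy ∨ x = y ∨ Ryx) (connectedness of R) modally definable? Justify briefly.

No

Any modally definable frame class is closed under disjoint unions.
Take 2 disjoint single-world reflexive frames: each is trivially connected, but their disjoint union has 2 worlds with no edge between distinct components, so it is not connected.
So the class is not modally definable.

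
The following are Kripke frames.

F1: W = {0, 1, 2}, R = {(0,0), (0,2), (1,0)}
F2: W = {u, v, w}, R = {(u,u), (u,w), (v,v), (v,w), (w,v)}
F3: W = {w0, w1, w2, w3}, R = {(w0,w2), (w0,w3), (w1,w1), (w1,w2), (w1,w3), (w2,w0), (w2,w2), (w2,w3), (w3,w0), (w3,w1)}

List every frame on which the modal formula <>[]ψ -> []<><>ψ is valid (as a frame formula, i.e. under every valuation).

The schema corresponds to a generalized confluence (Geach) condition: forall x forall y forall z ((xRy & xRz) -> exists w (yRw & z R^2 w)).
F1: fails — 0R0, 0R2 but no w with 0Rw and 2R²w.
F2: ✓.
F3: ✓.

F2, F3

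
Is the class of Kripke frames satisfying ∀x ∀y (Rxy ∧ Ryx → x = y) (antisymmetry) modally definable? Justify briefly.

No

Any modally definable frame class is closed under surjective bounded morphisms.
The 6-cycle (worlds 0,1,2,3,4,5 with 0→1→2→3→4→5→0) is antisymmetric. Sending even-indexed worlds to s and odd-indexed worlds to t is a surjective bounded morphism onto the two-world frame with s↔t, which is not antisymmetric.
So the class is not modally definable.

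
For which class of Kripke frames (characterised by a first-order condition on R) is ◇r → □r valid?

partial functionality

Suppose ◇r→□r is valid. Take Rxy, Rxz and set V(r)={y}. Then ◇r at x, so □r at x, so r at z, i.e. z=y.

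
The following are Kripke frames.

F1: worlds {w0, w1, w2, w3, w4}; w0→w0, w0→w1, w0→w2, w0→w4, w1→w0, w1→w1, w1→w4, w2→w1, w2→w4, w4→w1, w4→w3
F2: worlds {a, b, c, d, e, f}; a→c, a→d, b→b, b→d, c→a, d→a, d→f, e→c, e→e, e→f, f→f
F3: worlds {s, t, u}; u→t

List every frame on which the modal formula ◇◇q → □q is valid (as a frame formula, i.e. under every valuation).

The schema corresponds to a generalized confluence (Geach) condition: ∀x ∀y ∀z ((xR²y ∧ xRz) → ∃w (y = w ∧ z = w)).
F1: fails — w0R²w0, w0Rw1 but w0 ≠ w1.
F2: fails — aR²a, aRc but a ≠ c.
F3: holds.

F3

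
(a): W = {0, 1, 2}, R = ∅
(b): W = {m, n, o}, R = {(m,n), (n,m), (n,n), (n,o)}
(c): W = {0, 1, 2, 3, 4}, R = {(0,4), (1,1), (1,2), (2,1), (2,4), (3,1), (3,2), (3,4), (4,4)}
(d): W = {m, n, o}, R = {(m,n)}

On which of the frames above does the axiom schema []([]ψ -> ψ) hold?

(a)

The schema corresponds to shift-reflexivity: forall x forall y (Rxy -> Ryy).
(a): ✓.
(b): fails — Rnm but not Rmm.
(c): fails — R32 but not R22.
(d): fails — Rmn but not Rnn.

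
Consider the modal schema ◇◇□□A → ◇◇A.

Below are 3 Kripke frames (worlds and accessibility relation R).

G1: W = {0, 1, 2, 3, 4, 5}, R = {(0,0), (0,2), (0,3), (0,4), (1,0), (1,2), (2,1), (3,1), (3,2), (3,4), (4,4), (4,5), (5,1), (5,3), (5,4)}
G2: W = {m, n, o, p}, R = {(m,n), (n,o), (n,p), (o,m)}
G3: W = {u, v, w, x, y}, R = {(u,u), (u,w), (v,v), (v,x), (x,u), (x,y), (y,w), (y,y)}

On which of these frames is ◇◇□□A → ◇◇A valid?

Frame correspondent (Sahlqvist): ∀x ∀y (xR²y → ∃w (yR²w ∧ xR²w)) — i.e. a generalized confluence (Geach) condition.
G1: satisfies the condition.
G2: fails — mR²o but no w with oR²w and mR²w.
G3: fails — uR²w but no t with wR²t and uR²t.
Valid on: G1.

G1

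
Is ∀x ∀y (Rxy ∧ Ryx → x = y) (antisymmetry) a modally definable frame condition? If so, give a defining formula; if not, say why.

Modal frame validity is preserved under surjective bounded morphisms.
The 4-cycle (worlds a,b,c,d with a→b→c→d→a) is antisymmetric. Sending even-indexed worlds to a and odd-indexed worlds to b is a surjective bounded morphism onto the two-world frame with a↔b, which is not antisymmetric.
So no modal formula (or set of formulas) defines exactly the antisymmetric frames.

No — not modally definable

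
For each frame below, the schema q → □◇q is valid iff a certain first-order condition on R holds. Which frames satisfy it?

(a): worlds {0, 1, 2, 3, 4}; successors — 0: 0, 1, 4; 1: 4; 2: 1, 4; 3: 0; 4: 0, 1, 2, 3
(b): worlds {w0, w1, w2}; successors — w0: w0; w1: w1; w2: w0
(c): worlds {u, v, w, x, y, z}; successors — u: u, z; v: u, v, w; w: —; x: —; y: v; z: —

none

This is the axiom for symmetry; its first-order frame correspondent is ∀x ∀y (Rxy → Ryx).
(a): fails — R43 but not R34.
(b): fails — Rw2w0 but not Rw0w2.
(c): fails — Ruz but not Rzu.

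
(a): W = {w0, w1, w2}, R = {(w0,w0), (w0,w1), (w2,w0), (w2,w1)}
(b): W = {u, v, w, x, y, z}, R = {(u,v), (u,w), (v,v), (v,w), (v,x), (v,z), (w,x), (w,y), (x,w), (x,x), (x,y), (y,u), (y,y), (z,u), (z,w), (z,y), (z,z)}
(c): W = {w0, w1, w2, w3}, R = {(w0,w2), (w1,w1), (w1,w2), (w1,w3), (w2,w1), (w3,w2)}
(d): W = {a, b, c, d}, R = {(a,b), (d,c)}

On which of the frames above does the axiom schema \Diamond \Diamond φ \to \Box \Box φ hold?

(d)

The schema corresponds to a generalized confluence (Geach) condition: \forall x \forall y \forall z ((x R^2 y \wedge x R^2 z) \to \exists w (y = w \wedge z = w)).
(a): fails — w0R²w0, w0R²w1 but w0 ≠ w1.
(b): fails — uR²v, uR²w but v ≠ w.
(c): fails — w1R²w1, w1R²w2 but w1 ≠ w2.
(d): satisfies the condition.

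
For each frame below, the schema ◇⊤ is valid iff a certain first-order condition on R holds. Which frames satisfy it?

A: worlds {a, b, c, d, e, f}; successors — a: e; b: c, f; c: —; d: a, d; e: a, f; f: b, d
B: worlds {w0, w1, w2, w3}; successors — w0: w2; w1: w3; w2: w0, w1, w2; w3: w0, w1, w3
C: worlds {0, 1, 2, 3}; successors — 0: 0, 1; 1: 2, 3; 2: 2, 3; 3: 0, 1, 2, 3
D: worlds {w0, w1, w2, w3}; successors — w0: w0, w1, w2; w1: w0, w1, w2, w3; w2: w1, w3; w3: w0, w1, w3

B, C, D

This is the axiom for seriality; its first-order frame correspondent is ∀x ∃y Rxy.
A: fails — world c has no successor.
B: holds.
C: holds.
D: holds.
Valid on: B, C, D.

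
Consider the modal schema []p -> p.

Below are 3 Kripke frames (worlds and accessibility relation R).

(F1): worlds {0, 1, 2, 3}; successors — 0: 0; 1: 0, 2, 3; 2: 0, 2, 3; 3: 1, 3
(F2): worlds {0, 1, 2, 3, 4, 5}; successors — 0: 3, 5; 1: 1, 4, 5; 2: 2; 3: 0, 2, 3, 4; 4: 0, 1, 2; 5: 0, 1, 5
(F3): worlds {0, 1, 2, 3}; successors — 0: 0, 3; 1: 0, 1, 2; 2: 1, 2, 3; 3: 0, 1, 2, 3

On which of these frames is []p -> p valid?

The schema corresponds to reflexivity: forall x Rxx.
(F1): fails — world 1 does not see itself.
(F2): fails — world 0 does not see itself.
(F3): satisfies the condition.
Valid on: (F3).

(F3)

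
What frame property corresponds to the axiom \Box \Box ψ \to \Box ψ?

Suppose □□ψ→□ψ is valid. Take Rxy and set V(ψ)={w : xR²w}. Then □□ψ at x, so □ψ at x, so ψ at y, i.e. ∃z(Rxz∧Rzy).

density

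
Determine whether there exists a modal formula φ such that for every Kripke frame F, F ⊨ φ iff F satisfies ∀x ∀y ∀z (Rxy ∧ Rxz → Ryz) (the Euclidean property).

Yes: it is the Euclidean property, defined by the 5 schema ◇q → □◇q.
Suppose ◇q→□◇q is valid. Take Rxy, Rxz and set V(q)={y}. Then ◇q at x, so □◇q at x, so ◇q at z, so some w with Rzw has q; w=y, i.e. Rzy. By symmetry of the argument, Ryz.

Definable; ◇q → □◇q defines it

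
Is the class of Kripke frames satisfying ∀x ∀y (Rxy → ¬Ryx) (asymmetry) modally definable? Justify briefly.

If a class were modally definable it would be closed under surjective bounded morphisms (Goldblatt–Thomason).
The 3-cycle (worlds s,t,u with s→t→u→s) is asymmetric. Mapping every world to a single reflexive point • is a surjective bounded morphism, and the reflexive point is not asymmetric (R•• but asymmetry requires ¬R••).
So the class is not modally definable.

Not modally definable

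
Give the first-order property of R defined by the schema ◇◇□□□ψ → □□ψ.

This is a Sahlqvist (Geach-type) schema ◇^2□^3ψ → □^2◇^0ψ.
Minimal-valuation argument: fix x; take any y with xR^2y and any z with xR^2z. Set V(ψ) to the set of worlds R-reachable from y in exactly 3 steps. Then □^3ψ holds at y, so the antecedent holds at x; validity forces ◇^0ψ at z, giving a w with zR^0w and yR^3w.
First-order correspondent: ∀x ∀y ∀z ((xR²y ∧ xR²z) → ∃w (yR³w ∧ z = w)).

∀x ∀y ∀z ((xR²y ∧ xR²z) → ∃w (yR³w ∧ z = w))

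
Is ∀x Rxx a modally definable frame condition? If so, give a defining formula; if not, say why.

Yes — defined by □r → r

Yes: it is reflexivity, defined by the T schema □r → r.
Suppose □r→r is valid. At any x set V(r)={w : Rxw}. Then □r holds at x, so r holds at x, i.e. Rxx.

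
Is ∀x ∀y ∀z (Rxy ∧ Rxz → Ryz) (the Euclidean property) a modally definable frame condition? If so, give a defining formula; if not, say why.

Yes: it is the Euclidean property, defined by the 5 schema ◇q → □◇q.

Yes, by ◇q → □◇q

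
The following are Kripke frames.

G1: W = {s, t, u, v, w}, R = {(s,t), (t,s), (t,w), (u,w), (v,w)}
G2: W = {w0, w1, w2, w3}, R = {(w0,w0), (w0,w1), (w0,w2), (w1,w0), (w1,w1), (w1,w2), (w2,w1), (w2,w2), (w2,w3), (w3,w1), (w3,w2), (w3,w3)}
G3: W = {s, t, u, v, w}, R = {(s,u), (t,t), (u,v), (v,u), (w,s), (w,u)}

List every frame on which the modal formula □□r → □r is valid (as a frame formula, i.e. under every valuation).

G2

The schema corresponds to density: ∀x ∀y (Rxy → ∃z (Rxz ∧ Rzy)).
G1: fails — Ruw but no z with Ruz and Rzw.
G2: ✓.
G3: fails — Ruv but no z with Ruz and Rzv.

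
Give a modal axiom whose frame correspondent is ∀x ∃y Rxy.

□p → ◇p

The condition is seriality. The D schema □p → ◇p defines it.
Suppose □p→◇p is valid. At any x set V(p)=W. Then □p at x, so ◇p at x, so x has a successor.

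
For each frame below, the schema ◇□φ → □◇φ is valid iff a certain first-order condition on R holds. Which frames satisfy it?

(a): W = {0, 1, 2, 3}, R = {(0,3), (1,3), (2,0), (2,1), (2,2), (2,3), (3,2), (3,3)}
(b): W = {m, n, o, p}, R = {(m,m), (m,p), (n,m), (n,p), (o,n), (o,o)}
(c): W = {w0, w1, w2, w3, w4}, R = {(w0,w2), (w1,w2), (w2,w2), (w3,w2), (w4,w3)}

(a), (c)

The schema corresponds to convergence: ∀x ∀y ∀z (Rxy ∧ Rxz → ∃w (Ryw ∧ Rzw)).
(a): ✓.
(b): fails — Rmm and Rmp but m and p have no common successor.
(c): ✓.
Valid on: (a), (c).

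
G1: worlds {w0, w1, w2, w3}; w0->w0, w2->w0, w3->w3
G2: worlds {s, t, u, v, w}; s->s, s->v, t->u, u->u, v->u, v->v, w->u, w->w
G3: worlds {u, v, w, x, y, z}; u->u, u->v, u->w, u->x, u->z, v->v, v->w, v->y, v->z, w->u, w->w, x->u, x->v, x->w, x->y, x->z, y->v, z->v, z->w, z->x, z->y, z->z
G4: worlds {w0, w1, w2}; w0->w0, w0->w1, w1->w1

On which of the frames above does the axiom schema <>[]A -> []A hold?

G1

This is the axiom for the Euclidean property; its first-order frame correspondent is forall x forall y forall z (Rxy & Rxz -> Ryz).
G1: condition met.
G2: fails — Rsv and Rss but not Rvs.
G3: fails — Ruv and Ruu but not Rvu.
G4: fails — Rw0w1 and Rw0w0 but not Rw1w0.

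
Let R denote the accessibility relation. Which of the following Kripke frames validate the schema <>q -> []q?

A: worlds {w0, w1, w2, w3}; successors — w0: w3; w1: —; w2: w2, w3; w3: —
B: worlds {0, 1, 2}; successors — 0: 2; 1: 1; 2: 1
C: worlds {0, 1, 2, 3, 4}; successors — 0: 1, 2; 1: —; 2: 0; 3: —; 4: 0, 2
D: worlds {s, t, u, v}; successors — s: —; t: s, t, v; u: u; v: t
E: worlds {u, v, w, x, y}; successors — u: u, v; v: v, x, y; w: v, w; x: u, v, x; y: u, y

B

The schema corresponds to partial functionality: forall x forall y forall z (Rxy & Rxz -> y = z).
A: fails — w2 sees both w2 and w3.
B: satisfies the condition.
C: fails — 0 sees both 1 and 2.
D: fails — t sees both s and t.
E: fails — u sees both u and v.
Valid on: B.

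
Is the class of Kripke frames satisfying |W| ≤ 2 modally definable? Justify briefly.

Modal frame validity is preserved under disjoint unions.
Any modal formula valid on each of 3 disjoint one-world frames is valid on their disjoint union (validity is preserved under disjoint unions). Each one-world frame has |W|=1≤2, but the union has |W|=3.
So no modal formula (or set of formulas) defines exactly the |W|≤2 frames.

Not modally definable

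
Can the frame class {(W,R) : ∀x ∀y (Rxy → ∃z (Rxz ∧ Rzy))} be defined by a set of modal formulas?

Yes — defined by □□q → □q

Yes: it is density, defined by the C4 schema □□q → □q.
Suppose □□q→□q is valid. Take Rxy and set V(q)={w : xR²w}. Then □□q at x, so □q at x, so q at y, i.e. ∃z(Rxz∧Rzy).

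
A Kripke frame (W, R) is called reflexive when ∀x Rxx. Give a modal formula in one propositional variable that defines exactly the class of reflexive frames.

□r → r

A defining formula is □r → r (the T axiom).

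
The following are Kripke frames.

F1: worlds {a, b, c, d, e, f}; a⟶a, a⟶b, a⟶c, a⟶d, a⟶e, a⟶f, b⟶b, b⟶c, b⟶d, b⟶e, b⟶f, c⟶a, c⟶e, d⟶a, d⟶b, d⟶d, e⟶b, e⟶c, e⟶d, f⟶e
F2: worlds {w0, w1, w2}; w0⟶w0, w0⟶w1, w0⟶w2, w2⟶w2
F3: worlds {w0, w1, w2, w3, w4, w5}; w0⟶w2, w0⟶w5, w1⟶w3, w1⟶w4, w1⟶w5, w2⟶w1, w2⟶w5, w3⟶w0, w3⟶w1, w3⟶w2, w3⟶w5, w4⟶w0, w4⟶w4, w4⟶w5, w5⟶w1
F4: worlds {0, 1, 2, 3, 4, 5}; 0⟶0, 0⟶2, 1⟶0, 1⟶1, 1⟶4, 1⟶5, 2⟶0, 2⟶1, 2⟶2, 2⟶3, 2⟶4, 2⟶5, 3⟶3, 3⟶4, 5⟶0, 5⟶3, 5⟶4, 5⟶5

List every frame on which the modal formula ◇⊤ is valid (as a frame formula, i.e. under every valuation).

F1, F3

Frame correspondent (Sahlqvist): ∀x ∃y Rxy — i.e. seriality.
F1: condition met.
F2: fails — world w1 has no successor.
F3: condition met.
F4: fails — world 4 has no successor.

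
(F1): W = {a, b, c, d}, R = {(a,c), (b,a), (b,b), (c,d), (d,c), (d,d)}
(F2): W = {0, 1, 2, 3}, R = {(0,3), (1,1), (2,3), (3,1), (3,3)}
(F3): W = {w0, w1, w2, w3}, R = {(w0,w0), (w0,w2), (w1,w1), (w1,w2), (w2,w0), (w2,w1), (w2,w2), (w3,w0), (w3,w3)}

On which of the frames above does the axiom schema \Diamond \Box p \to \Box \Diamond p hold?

(F2), (F3)

This is the axiom for convergence; its first-order frame correspondent is \forall x \forall y \forall z (Rxy \wedge Rxz \to \exists w (Ryw \wedge Rzw)).
(F1): fails — Rbb and Rba but b and a have no common successor.
(F2): satisfies the condition.
(F3): satisfies the condition.
Valid on: (F2), (F3).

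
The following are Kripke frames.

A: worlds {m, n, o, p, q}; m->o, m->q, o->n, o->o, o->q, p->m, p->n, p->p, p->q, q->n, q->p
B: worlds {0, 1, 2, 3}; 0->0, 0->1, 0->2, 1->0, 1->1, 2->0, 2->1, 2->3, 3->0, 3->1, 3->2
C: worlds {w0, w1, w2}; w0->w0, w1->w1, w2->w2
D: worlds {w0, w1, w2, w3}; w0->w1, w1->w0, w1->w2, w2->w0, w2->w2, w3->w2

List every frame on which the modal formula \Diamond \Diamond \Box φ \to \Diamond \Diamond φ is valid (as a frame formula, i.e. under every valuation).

The schema corresponds to a generalized confluence (Geach) condition: \forall x \forall y (x R^2 y \to \exists w (yRw \wedge x R^2 w)).
A: fails — mR²n but no w with nRw and mR²w.
B: satisfies the condition.
C: satisfies the condition.
D: fails — w0R²w0 but no w with w0Rw and w0R²w.
Valid on: B, C.

B, C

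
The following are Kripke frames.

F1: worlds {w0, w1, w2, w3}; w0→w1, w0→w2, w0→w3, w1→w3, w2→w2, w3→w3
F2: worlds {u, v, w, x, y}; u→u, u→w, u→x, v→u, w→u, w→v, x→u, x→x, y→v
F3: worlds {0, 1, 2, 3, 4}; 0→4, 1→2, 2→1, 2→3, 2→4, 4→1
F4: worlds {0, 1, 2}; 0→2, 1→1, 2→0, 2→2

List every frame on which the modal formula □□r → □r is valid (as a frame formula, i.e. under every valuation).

The schema corresponds to density: ∀x ∀y (Rxy → ∃z (Rxz ∧ Rzy)).
F1: fails — Rw0w1 but no z with Rw0z and Rzw1.
F2: fails — Ryv but no z with Ryz and Rzv.
F3: fails — R12 but no z with R1z and Rz2.
F4: satisfies the condition.

F4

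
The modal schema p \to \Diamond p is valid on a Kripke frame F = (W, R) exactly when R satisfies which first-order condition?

This schema is equivalent to the T axiom □p → p.
It corresponds to reflexivity: \forall x Rxx.

reflexivity: \forall x Rxx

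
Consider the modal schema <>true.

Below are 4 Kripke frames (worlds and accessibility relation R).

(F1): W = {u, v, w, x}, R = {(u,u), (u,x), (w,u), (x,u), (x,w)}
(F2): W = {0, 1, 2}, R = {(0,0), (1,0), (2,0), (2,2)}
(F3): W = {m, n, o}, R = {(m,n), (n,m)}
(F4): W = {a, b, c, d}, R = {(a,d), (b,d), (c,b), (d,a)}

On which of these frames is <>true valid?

This is the axiom for seriality; its first-order frame correspondent is forall x exists y Rxy.
(F1): fails — world v has no successor.
(F2): holds.
(F3): fails — world o has no successor.
(F4): holds.

(F2), (F4)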